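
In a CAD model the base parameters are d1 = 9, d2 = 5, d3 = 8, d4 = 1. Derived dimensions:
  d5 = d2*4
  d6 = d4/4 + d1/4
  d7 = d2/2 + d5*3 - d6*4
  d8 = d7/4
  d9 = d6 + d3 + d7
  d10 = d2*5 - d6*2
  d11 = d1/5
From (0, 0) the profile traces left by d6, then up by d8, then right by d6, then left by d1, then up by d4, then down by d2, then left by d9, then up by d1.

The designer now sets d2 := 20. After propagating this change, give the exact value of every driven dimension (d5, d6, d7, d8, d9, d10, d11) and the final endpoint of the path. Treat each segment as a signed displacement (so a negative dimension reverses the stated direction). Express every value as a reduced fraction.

d5 = 80
d6 = 5/2
d7 = 240
d8 = 60
d9 = 501/2
d10 = 95
d11 = 9/5
endpoint = (-519/2, 50)

Apply edit: d2 := 20
  d5 = d2*4 = 80
  d6 = d4/4 + d1/4 = 5/2
  d7 = d2/2 + d5*3 - d6*4 = 240
  d8 = d7/4 = 60
  d9 = d6 + d3 + d7 = 501/2
  d10 = d2*5 - d6*2 = 95
  d11 = d1/5 = 9/5
Walk from origin (0, 0):
  seg 1: left by d6 = 5/2 → (-5/2, 0)
  seg 2: up by d8 = 60 → (-5/2, 60)
  seg 3: right by d6 = 5/2 → (0, 60)
  seg 4: left by d1 = 9 → (-9, 60)
  seg 5: up by d4 = 1 → (-9, 61)
  seg 6: down by d2 = 20 → (-9, 41)
  seg 7: left by d9 = 501/2 → (-519/2, 41)
  seg 8: up by d1 = 9 → (-519/2, 50)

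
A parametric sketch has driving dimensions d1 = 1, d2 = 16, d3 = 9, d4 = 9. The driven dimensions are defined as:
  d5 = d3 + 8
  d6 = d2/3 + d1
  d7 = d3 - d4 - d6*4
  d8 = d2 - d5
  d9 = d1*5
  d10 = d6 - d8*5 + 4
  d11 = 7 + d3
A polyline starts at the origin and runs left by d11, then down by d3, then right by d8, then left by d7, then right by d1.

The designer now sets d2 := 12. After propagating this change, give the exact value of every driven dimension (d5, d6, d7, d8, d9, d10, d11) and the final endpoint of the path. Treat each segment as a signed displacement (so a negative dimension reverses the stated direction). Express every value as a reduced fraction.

d5 = 17
d6 = 5
d7 = -20
d8 = -5
d9 = 5
d10 = 34
d11 = 16
endpoint = (0, -9)

Apply edit: d2 := 12
  d5 = d3 + 8 = 17
  d6 = d2/3 + d1 = 5
  d7 = d3 - d4 - d6*4 = -20
  d8 = d2 - d5 = -5
  d9 = d1*5 = 5
  d10 = d6 - d8*5 + 4 = 34
  d11 = 7 + d3 = 16
Walk from origin (0, 0):
  seg 1: left by d11 = 16 → (-16, 0)
  seg 2: down by d3 = 9 → (-16, -9)
  seg 3: right by d8 = -5 → (-21, -9)
  seg 4: left by d7 = -20 → (-1, -9)
  seg 5: right by d1 = 1 → (0, -9)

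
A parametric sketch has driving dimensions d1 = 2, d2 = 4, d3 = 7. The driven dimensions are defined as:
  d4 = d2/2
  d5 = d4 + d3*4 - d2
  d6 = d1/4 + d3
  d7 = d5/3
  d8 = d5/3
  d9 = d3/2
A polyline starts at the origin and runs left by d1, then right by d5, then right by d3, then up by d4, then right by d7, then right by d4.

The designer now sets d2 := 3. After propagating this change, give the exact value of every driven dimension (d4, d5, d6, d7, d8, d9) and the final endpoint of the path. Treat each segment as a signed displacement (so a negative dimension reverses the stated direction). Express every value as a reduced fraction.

Apply edit: d2 := 3
  d4 = d2/2 = 3/2
  d5 = d4 + d3*4 - d2 = 53/2
  d6 = d1/4 + d3 = 15/2
  d7 = d5/3 = 53/6
  d8 = d5/3 = 53/6
  d9 = d3/2 = 7/2
Walk from origin (0, 0):
  seg 1: left by d1 = 2 → (-2, 0)
  seg 2: right by d5 = 53/2 → (49/2, 0)
  seg 3: right by d3 = 7 → (63/2, 0)
  seg 4: up by d4 = 3/2 → (63/2, 3/2)
  seg 5: right by d7 = 53/6 → (121/3, 3/2)
  seg 6: right by d4 = 3/2 → (251/6, 3/2)

d4 = 3/2
d5 = 53/2
d6 = 15/2
d7 = 53/6
d8 = 53/6
d9 = 7/2
endpoint = (251/6, 3/2)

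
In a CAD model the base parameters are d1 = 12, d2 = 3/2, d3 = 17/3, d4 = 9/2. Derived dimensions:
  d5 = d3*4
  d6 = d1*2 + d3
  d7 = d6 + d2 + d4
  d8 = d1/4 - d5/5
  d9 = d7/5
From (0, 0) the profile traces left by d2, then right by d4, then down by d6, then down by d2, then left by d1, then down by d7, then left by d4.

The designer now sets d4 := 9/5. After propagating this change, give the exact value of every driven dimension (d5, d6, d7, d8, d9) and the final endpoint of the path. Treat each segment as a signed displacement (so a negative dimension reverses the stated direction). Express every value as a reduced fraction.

Apply edit: d4 := 9/5
  d5 = d3*4 = 68/3
  d6 = d1*2 + d3 = 89/3
  d7 = d6 + d2 + d4 = 989/30
  d8 = d1/4 - d5/5 = -23/15
  d9 = d7/5 = 989/150
Walk from origin (0, 0):
  seg 1: left by d2 = 3/2 → (-3/2, 0)
  seg 2: right by d4 = 9/5 → (3/10, 0)
  seg 3: down by d6 = 89/3 → (3/10, -89/3)
  seg 4: down by d2 = 3/2 → (3/10, -187/6)
  seg 5: left by d1 = 12 → (-117/10, -187/6)
  seg 6: down by d7 = 989/30 → (-117/10, -962/15)
  seg 7: left by d4 = 9/5 → (-27/2, -962/15)

d5 = 68/3
d6 = 89/3
d7 = 989/30
d8 = -23/15
d9 = 989/150
endpoint = (-27/2, -962/15)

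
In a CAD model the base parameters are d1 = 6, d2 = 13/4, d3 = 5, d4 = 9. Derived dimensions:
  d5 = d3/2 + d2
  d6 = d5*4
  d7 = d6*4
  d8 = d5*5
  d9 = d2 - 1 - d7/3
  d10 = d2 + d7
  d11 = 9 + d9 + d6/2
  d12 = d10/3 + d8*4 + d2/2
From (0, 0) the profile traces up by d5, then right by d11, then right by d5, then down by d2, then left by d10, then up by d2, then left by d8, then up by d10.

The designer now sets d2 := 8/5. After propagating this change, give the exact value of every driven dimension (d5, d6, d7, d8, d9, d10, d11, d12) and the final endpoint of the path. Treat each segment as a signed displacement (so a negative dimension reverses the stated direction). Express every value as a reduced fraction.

d5 = 41/10
d6 = 82/5
d7 = 328/5
d8 = 41/2
d9 = -319/15
d10 = 336/5
d11 = -61/15
d12 = 526/5
endpoint = (-263/3, 713/10)

Apply edit: d2 := 8/5
  d5 = d3/2 + d2 = 41/10
  d6 = d5*4 = 82/5
  d7 = d6*4 = 328/5
  d8 = d5*5 = 41/2
  d9 = d2 - 1 - d7/3 = -319/15
  d10 = d2 + d7 = 336/5
  d11 = 9 + d9 + d6/2 = -61/15
  d12 = d10/3 + d8*4 + d2/2 = 526/5
Walk from origin (0, 0):
  seg 1: up by d5 = 41/10 → (0, 41/10)
  seg 2: right by d11 = -61/15 → (-61/15, 41/10)
  seg 3: right by d5 = 41/10 → (1/30, 41/10)
  seg 4: down by d2 = 8/5 → (1/30, 5/2)
  seg 5: left by d10 = 336/5 → (-403/6, 5/2)
  seg 6: up by d2 = 8/5 → (-403/6, 41/10)
  seg 7: left by d8 = 41/2 → (-263/3, 41/10)
  seg 8: up by d10 = 336/5 → (-263/3, 713/10)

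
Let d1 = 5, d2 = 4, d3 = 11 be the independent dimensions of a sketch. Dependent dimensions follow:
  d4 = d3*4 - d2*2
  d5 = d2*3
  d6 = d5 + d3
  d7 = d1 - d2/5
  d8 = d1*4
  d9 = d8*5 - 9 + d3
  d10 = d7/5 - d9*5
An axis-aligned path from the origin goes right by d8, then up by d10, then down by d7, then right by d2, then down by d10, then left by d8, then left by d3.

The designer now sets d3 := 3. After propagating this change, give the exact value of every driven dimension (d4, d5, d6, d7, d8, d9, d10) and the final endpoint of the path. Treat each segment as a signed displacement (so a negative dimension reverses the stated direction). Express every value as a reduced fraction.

Apply edit: d3 := 3
  d4 = d3*4 - d2*2 = 4
  d5 = d2*3 = 12
  d6 = d5 + d3 = 15
  d7 = d1 - d2/5 = 21/5
  d8 = d1*4 = 20
  d9 = d8*5 - 9 + d3 = 94
  d10 = d7/5 - d9*5 = -11729/25
Walk from origin (0, 0):
  seg 1: right by d8 = 20 → (20, 0)
  seg 2: up by d10 = -11729/25 → (20, -11729/25)
  seg 3: down by d7 = 21/5 → (20, -11834/25)
  seg 4: right by d2 = 4 → (24, -11834/25)
  seg 5: down by d10 = -11729/25 → (24, -21/5)
  seg 6: left by d8 = 20 → (4, -21/5)
  seg 7: left by d3 = 3 → (1, -21/5)

d4 = 4
d5 = 12
d6 = 15
d7 = 21/5
d8 = 20
d9 = 94
d10 = -11729/25
endpoint = (1, -21/5)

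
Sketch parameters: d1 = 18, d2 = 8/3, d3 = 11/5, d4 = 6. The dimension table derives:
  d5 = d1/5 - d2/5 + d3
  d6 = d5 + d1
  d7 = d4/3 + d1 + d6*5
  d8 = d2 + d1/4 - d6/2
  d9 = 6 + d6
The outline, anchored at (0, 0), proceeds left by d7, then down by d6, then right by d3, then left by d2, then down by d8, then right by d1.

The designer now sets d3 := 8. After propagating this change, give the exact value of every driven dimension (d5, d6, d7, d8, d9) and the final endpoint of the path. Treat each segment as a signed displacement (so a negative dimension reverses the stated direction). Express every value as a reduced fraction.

d5 = 166/15
d6 = 436/15
d7 = 496/3
d8 = -221/30
d9 = 526/15
endpoint = (-142, -217/10)

Apply edit: d3 := 8
  d5 = d1/5 - d2/5 + d3 = 166/15
  d6 = d5 + d1 = 436/15
  d7 = d4/3 + d1 + d6*5 = 496/3
  d8 = d2 + d1/4 - d6/2 = -221/30
  d9 = 6 + d6 = 526/15
Walk from origin (0, 0):
  seg 1: left by d7 = 496/3 → (-496/3, 0)
  seg 2: down by d6 = 436/15 → (-496/3, -436/15)
  seg 3: right by d3 = 8 → (-472/3, -436/15)
  seg 4: left by d2 = 8/3 → (-160, -436/15)
  seg 5: down by d8 = -221/30 → (-160, -217/10)
  seg 6: right by d1 = 18 → (-142, -217/10)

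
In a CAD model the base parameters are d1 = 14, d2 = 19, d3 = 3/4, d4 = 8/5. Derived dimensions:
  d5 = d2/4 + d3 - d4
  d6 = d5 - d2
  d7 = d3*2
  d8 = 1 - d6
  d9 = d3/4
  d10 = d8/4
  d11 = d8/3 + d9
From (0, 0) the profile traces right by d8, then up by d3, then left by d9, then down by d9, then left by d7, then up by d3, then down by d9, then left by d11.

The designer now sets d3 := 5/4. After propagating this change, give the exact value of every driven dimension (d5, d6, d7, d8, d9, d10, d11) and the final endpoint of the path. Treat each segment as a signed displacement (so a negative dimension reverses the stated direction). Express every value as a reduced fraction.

d5 = 22/5
d6 = -73/5
d7 = 5/2
d8 = 78/5
d9 = 5/16
d10 = 39/10
d11 = 441/80
endpoint = (291/40, 15/8)

Apply edit: d3 := 5/4
  d5 = d2/4 + d3 - d4 = 22/5
  d6 = d5 - d2 = -73/5
  d7 = d3*2 = 5/2
  d8 = 1 - d6 = 78/5
  d9 = d3/4 = 5/16
  d10 = d8/4 = 39/10
  d11 = d8/3 + d9 = 441/80
Walk from origin (0, 0):
  seg 1: right by d8 = 78/5 → (78/5, 0)
  seg 2: up by d3 = 5/4 → (78/5, 5/4)
  seg 3: left by d9 = 5/16 → (1223/80, 5/4)
  seg 4: down by d9 = 5/16 → (1223/80, 15/16)
  seg 5: left by d7 = 5/2 → (1023/80, 15/16)
  seg 6: up by d3 = 5/4 → (1023/80, 35/16)
  seg 7: down by d9 = 5/16 → (1023/80, 15/8)
  seg 8: left by d11 = 441/80 → (291/40, 15/8)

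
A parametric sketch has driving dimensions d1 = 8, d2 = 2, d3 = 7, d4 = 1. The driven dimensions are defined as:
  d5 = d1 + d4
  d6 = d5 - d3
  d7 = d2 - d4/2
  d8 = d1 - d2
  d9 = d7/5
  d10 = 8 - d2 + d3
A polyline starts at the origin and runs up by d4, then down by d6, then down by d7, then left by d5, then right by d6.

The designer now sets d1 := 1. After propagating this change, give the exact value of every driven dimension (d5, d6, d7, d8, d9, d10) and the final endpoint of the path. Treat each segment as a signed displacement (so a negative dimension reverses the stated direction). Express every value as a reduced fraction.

d5 = 2
d6 = -5
d7 = 3/2
d8 = -1
d9 = 3/10
d10 = 13
endpoint = (-7, 9/2)

Apply edit: d1 := 1
  d5 = d1 + d4 = 2
  d6 = d5 - d3 = -5
  d7 = d2 - d4/2 = 3/2
  d8 = d1 - d2 = -1
  d9 = d7/5 = 3/10
  d10 = 8 - d2 + d3 = 13
Walk from origin (0, 0):
  seg 1: up by d4 = 1 → (0, 1)
  seg 2: down by d6 = -5 → (0, 6)
  seg 3: down by d7 = 3/2 → (0, 9/2)
  seg 4: left by d5 = 2 → (-2, 9/2)
  seg 5: right by d6 = -5 → (-7, 9/2)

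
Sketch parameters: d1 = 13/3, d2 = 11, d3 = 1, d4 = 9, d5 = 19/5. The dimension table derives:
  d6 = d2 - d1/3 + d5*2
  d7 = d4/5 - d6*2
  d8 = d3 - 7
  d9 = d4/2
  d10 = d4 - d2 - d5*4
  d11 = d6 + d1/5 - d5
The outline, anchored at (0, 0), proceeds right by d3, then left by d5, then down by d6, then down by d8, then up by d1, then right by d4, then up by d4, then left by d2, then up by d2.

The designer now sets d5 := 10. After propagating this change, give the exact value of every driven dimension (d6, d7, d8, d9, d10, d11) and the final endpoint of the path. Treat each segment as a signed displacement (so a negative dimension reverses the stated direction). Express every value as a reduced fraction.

Apply edit: d5 := 10
  d6 = d2 - d1/3 + d5*2 = 266/9
  d7 = d4/5 - d6*2 = -2579/45
  d8 = d3 - 7 = -6
  d9 = d4/2 = 9/2
  d10 = d4 - d2 - d5*4 = -42
  d11 = d6 + d1/5 - d5 = 919/45
Walk from origin (0, 0):
  seg 1: right by d3 = 1 → (1, 0)
  seg 2: left by d5 = 10 → (-9, 0)
  seg 3: down by d6 = 266/9 → (-9, -266/9)
  seg 4: down by d8 = -6 → (-9, -212/9)
  seg 5: up by d1 = 13/3 → (-9, -173/9)
  seg 6: right by d4 = 9 → (0, -173/9)
  seg 7: up by d4 = 9 → (0, -92/9)
  seg 8: left by d2 = 11 → (-11, -92/9)
  seg 9: up by d2 = 11 → (-11, 7/9)

d6 = 266/9
d7 = -2579/45
d8 = -6
d9 = 9/2
d10 = -42
d11 = 919/45
endpoint = (-11, 7/9)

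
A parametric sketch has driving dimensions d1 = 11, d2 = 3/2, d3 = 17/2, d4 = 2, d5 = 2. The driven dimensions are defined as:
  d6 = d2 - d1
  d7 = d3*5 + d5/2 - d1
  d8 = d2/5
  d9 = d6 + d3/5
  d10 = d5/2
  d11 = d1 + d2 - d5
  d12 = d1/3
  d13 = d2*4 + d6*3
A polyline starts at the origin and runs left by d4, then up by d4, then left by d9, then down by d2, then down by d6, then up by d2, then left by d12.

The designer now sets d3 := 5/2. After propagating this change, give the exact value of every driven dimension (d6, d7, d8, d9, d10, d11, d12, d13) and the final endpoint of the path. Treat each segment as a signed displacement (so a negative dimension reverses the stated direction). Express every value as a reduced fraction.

d6 = -19/2
d7 = 5/2
d8 = 3/10
d9 = -9
d10 = 1
d11 = 21/2
d12 = 11/3
d13 = -45/2
endpoint = (10/3, 23/2)

Apply edit: d3 := 5/2
  d6 = d2 - d1 = -19/2
  d7 = d3*5 + d5/2 - d1 = 5/2
  d8 = d2/5 = 3/10
  d9 = d6 + d3/5 = -9
  d10 = d5/2 = 1
  d11 = d1 + d2 - d5 = 21/2
  d12 = d1/3 = 11/3
  d13 = d2*4 + d6*3 = -45/2
Walk from origin (0, 0):
  seg 1: left by d4 = 2 → (-2, 0)
  seg 2: up by d4 = 2 → (-2, 2)
  seg 3: left by d9 = -9 → (7, 2)
  seg 4: down by d2 = 3/2 → (7, 1/2)
  seg 5: down by d6 = -19/2 → (7, 10)
  seg 6: up by d2 = 3/2 → (7, 23/2)
  seg 7: left by d12 = 11/3 → (10/3, 23/2)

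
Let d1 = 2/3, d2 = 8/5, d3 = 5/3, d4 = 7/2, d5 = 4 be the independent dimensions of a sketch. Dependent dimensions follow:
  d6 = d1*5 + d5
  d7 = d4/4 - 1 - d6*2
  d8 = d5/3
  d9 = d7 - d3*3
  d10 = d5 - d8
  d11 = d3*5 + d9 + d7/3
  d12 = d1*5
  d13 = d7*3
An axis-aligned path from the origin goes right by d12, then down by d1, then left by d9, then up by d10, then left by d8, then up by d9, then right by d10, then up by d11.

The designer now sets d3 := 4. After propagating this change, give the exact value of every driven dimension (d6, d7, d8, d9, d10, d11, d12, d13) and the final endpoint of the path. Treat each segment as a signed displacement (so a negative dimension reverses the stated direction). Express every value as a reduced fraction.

d6 = 22/3
d7 = -355/24
d8 = 4/3
d9 = -643/24
d10 = 8/3
d11 = -211/18
d12 = 10/3
d13 = -355/8
endpoint = (755/24, -2629/72)

Apply edit: d3 := 4
  d6 = d1*5 + d5 = 22/3
  d7 = d4/4 - 1 - d6*2 = -355/24
  d8 = d5/3 = 4/3
  d9 = d7 - d3*3 = -643/24
  d10 = d5 - d8 = 8/3
  d11 = d3*5 + d9 + d7/3 = -211/18
  d12 = d1*5 = 10/3
  d13 = d7*3 = -355/8
Walk from origin (0, 0):
  seg 1: right by d12 = 10/3 → (10/3, 0)
  seg 2: down by d1 = 2/3 → (10/3, -2/3)
  seg 3: left by d9 = -643/24 → (241/8, -2/3)
  seg 4: up by d10 = 8/3 → (241/8, 2)
  seg 5: left by d8 = 4/3 → (691/24, 2)
  seg 6: up by d9 = -643/24 → (691/24, -595/24)
  seg 7: right by d10 = 8/3 → (755/24, -595/24)
  seg 8: up by d11 = -211/18 → (755/24, -2629/72)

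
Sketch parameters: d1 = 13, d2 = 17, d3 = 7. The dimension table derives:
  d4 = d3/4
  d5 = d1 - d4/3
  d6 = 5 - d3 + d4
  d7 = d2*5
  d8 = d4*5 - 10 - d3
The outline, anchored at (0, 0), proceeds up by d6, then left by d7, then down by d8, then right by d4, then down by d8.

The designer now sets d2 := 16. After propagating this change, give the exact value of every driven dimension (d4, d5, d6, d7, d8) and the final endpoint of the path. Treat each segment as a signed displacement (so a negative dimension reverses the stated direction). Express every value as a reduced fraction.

Apply edit: d2 := 16
  d4 = d3/4 = 7/4
  d5 = d1 - d4/3 = 149/12
  d6 = 5 - d3 + d4 = -1/4
  d7 = d2*5 = 80
  d8 = d4*5 - 10 - d3 = -33/4
Walk from origin (0, 0):
  seg 1: up by d6 = -1/4 → (0, -1/4)
  seg 2: left by d7 = 80 → (-80, -1/4)
  seg 3: down by d8 = -33/4 → (-80, 8)
  seg 4: right by d4 = 7/4 → (-313/4, 8)
  seg 5: down by d8 = -33/4 → (-313/4, 65/4)

d4 = 7/4
d5 = 149/12
d6 = -1/4
d7 = 80
d8 = -33/4
endpoint = (-313/4, 65/4)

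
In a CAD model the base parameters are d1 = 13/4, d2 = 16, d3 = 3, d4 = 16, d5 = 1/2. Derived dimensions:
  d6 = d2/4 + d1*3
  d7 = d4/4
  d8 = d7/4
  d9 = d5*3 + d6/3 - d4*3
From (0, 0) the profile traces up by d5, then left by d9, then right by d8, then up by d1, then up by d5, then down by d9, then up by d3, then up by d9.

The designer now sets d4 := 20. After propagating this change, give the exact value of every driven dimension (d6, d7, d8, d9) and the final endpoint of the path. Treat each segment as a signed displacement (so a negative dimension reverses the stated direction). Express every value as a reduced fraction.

Apply edit: d4 := 20
  d6 = d2/4 + d1*3 = 55/4
  d7 = d4/4 = 5
  d8 = d7/4 = 5/4
  d9 = d5*3 + d6/3 - d4*3 = -647/12
Walk from origin (0, 0):
  seg 1: up by d5 = 1/2 → (0, 1/2)
  seg 2: left by d9 = -647/12 → (647/12, 1/2)
  seg 3: right by d8 = 5/4 → (331/6, 1/2)
  seg 4: up by d1 = 13/4 → (331/6, 15/4)
  seg 5: up by d5 = 1/2 → (331/6, 17/4)
  seg 6: down by d9 = -647/12 → (331/6, 349/6)
  seg 7: up by d3 = 3 → (331/6, 367/6)
  seg 8: up by d9 = -647/12 → (331/6, 29/4)

d6 = 55/4
d7 = 5
d8 = 5/4
d9 = -647/12
endpoint = (331/6, 29/4)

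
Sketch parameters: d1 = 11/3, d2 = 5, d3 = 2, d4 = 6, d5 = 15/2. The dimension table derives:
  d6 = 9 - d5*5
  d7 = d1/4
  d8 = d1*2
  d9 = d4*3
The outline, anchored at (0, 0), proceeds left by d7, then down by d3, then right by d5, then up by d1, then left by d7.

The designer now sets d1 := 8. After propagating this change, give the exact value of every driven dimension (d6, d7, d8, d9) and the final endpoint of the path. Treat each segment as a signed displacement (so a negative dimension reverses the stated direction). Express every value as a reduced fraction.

Apply edit: d1 := 8
  d6 = 9 - d5*5 = -57/2
  d7 = d1/4 = 2
  d8 = d1*2 = 16
  d9 = d4*3 = 18
Walk from origin (0, 0):
  seg 1: left by d7 = 2 → (-2, 0)
  seg 2: down by d3 = 2 → (-2, -2)
  seg 3: right by d5 = 15/2 → (11/2, -2)
  seg 4: up by d1 = 8 → (11/2, 6)
  seg 5: left by d7 = 2 → (7/2, 6)

d6 = -57/2
d7 = 2
d8 = 16
d9 = 18
endpoint = (7/2, 6)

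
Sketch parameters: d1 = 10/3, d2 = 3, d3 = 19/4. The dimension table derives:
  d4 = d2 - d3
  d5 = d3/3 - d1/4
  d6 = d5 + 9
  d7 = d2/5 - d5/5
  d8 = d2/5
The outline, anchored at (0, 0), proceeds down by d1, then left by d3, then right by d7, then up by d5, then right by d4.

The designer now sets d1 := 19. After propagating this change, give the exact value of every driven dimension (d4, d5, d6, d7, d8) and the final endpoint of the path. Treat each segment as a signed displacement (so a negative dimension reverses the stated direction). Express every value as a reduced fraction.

Apply edit: d1 := 19
  d4 = d2 - d3 = -7/4
  d5 = d3/3 - d1/4 = -19/6
  d6 = d5 + 9 = 35/6
  d7 = d2/5 - d5/5 = 37/30
  d8 = d2/5 = 3/5
Walk from origin (0, 0):
  seg 1: down by d1 = 19 → (0, -19)
  seg 2: left by d3 = 19/4 → (-19/4, -19)
  seg 3: right by d7 = 37/30 → (-211/60, -19)
  seg 4: up by d5 = -19/6 → (-211/60, -133/6)
  seg 5: right by d4 = -7/4 → (-79/15, -133/6)

d4 = -7/4
d5 = -19/6
d6 = 35/6
d7 = 37/30
d8 = 3/5
endpoint = (-79/15, -133/6)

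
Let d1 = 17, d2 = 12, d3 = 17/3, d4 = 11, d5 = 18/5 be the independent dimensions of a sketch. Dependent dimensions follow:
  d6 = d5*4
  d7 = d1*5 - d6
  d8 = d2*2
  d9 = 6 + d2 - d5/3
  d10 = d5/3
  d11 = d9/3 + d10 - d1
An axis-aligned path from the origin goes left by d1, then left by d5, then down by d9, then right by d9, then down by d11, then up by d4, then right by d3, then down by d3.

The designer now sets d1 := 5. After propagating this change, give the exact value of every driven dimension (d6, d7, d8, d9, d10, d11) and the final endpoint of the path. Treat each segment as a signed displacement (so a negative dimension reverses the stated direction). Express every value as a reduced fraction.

Apply edit: d1 := 5
  d6 = d5*4 = 72/5
  d7 = d1*5 - d6 = 53/5
  d8 = d2*2 = 24
  d9 = 6 + d2 - d5/3 = 84/5
  d10 = d5/3 = 6/5
  d11 = d9/3 + d10 - d1 = 9/5
Walk from origin (0, 0):
  seg 1: left by d1 = 5 → (-5, 0)
  seg 2: left by d5 = 18/5 → (-43/5, 0)
  seg 3: down by d9 = 84/5 → (-43/5, -84/5)
  seg 4: right by d9 = 84/5 → (41/5, -84/5)
  seg 5: down by d11 = 9/5 → (41/5, -93/5)
  seg 6: up by d4 = 11 → (41/5, -38/5)
  seg 7: right by d3 = 17/3 → (208/15, -38/5)
  seg 8: down by d3 = 17/3 → (208/15, -199/15)

d6 = 72/5
d7 = 53/5
d8 = 24
d9 = 84/5
d10 = 6/5
d11 = 9/5
endpoint = (208/15, -199/15)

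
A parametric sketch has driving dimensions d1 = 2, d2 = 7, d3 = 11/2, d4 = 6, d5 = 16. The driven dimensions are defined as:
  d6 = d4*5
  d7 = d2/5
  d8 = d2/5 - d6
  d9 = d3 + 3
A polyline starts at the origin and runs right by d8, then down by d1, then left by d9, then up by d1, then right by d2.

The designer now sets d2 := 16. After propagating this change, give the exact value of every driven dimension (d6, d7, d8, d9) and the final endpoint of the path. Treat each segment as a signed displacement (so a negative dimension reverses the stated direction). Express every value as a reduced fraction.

Apply edit: d2 := 16
  d6 = d4*5 = 30
  d7 = d2/5 = 16/5
  d8 = d2/5 - d6 = -134/5
  d9 = d3 + 3 = 17/2
Walk from origin (0, 0):
  seg 1: right by d8 = -134/5 → (-134/5, 0)
  seg 2: down by d1 = 2 → (-134/5, -2)
  seg 3: left by d9 = 17/2 → (-353/10, -2)
  seg 4: up by d1 = 2 → (-353/10, 0)
  seg 5: right by d2 = 16 → (-193/10, 0)

d6 = 30
d7 = 16/5
d8 = -134/5
d9 = 17/2
endpoint = (-193/10, 0)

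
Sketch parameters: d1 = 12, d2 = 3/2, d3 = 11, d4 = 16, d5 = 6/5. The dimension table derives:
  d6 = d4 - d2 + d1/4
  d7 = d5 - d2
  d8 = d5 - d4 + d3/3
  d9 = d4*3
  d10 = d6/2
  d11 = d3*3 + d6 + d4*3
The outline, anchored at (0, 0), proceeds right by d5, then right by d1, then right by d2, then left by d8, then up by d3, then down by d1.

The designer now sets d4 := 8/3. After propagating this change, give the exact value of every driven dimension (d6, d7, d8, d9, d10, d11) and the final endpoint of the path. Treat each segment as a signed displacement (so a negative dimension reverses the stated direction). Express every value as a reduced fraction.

Apply edit: d4 := 8/3
  d6 = d4 - d2 + d1/4 = 25/6
  d7 = d5 - d2 = -3/10
  d8 = d5 - d4 + d3/3 = 11/5
  d9 = d4*3 = 8
  d10 = d6/2 = 25/12
  d11 = d3*3 + d6 + d4*3 = 271/6
Walk from origin (0, 0):
  seg 1: right by d5 = 6/5 → (6/5, 0)
  seg 2: right by d1 = 12 → (66/5, 0)
  seg 3: right by d2 = 3/2 → (147/10, 0)
  seg 4: left by d8 = 11/5 → (25/2, 0)
  seg 5: up by d3 = 11 → (25/2, 11)
  seg 6: down by d1 = 12 → (25/2, -1)

d6 = 25/6
d7 = -3/10
d8 = 11/5
d9 = 8
d10 = 25/12
d11 = 271/6
endpoint = (25/2, -1)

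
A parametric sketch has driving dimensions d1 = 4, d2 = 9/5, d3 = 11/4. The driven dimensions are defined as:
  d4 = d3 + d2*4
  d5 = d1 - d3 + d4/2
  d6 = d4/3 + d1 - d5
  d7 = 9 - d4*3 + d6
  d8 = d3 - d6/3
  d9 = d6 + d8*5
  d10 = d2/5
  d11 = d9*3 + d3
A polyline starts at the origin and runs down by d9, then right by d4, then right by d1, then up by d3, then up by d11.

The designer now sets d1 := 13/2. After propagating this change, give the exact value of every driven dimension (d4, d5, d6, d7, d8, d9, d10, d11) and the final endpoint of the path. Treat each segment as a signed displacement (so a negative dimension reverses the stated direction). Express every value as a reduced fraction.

Apply edit: d1 := 13/2
  d4 = d3 + d2*4 = 199/20
  d5 = d1 - d3 + d4/2 = 349/40
  d6 = d4/3 + d1 - d5 = 131/120
  d7 = 9 - d4*3 + d6 = -2371/120
  d8 = d3 - d6/3 = 859/360
  d9 = d6 + d8*5 = 586/45
  d10 = d2/5 = 9/25
  d11 = d9*3 + d3 = 2509/60
Walk from origin (0, 0):
  seg 1: down by d9 = 586/45 → (0, -586/45)
  seg 2: right by d4 = 199/20 → (199/20, -586/45)
  seg 3: right by d1 = 13/2 → (329/20, -586/45)
  seg 4: up by d3 = 11/4 → (329/20, -1849/180)
  seg 5: up by d11 = 2509/60 → (329/20, 2839/90)

d4 = 199/20
d5 = 349/40
d6 = 131/120
d7 = -2371/120
d8 = 859/360
d9 = 586/45
d10 = 9/25
d11 = 2509/60
endpoint = (329/20, 2839/90)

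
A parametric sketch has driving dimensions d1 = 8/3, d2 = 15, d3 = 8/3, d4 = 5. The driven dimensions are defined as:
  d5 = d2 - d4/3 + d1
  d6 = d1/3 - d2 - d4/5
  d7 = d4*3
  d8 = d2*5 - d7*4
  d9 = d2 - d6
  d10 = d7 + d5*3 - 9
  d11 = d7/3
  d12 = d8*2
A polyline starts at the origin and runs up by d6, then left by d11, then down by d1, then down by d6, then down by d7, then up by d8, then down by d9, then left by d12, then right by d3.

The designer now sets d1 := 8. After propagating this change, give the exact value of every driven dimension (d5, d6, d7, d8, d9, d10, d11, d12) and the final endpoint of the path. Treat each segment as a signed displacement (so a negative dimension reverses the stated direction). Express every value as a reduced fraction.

d5 = 64/3
d6 = -40/3
d7 = 15
d8 = 15
d9 = 85/3
d10 = 70
d11 = 5
d12 = 30
endpoint = (-97/3, -109/3)

Apply edit: d1 := 8
  d5 = d2 - d4/3 + d1 = 64/3
  d6 = d1/3 - d2 - d4/5 = -40/3
  d7 = d4*3 = 15
  d8 = d2*5 - d7*4 = 15
  d9 = d2 - d6 = 85/3
  d10 = d7 + d5*3 - 9 = 70
  d11 = d7/3 = 5
  d12 = d8*2 = 30
Walk from origin (0, 0):
  seg 1: up by d6 = -40/3 → (0, -40/3)
  seg 2: left by d11 = 5 → (-5, -40/3)
  seg 3: down by d1 = 8 → (-5, -64/3)
  seg 4: down by d6 = -40/3 → (-5, -8)
  seg 5: down by d7 = 15 → (-5, -23)
  seg 6: up by d8 = 15 → (-5, -8)
  seg 7: down by d9 = 85/3 → (-5, -109/3)
  seg 8: left by d12 = 30 → (-35, -109/3)
  seg 9: right by d3 = 8/3 → (-97/3, -109/3)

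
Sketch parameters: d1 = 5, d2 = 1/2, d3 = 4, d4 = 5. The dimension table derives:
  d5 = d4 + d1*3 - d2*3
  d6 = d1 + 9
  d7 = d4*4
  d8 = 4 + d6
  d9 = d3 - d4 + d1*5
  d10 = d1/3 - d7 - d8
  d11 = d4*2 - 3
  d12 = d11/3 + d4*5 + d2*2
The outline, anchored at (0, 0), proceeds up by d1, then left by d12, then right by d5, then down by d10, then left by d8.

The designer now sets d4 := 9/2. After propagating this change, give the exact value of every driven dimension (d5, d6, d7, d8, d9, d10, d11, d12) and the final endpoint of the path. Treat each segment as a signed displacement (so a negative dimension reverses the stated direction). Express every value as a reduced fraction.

d5 = 18
d6 = 14
d7 = 18
d8 = 18
d9 = 49/2
d10 = -103/3
d11 = 6
d12 = 51/2
endpoint = (-51/2, 118/3)

Apply edit: d4 := 9/2
  d5 = d4 + d1*3 - d2*3 = 18
  d6 = d1 + 9 = 14
  d7 = d4*4 = 18
  d8 = 4 + d6 = 18
  d9 = d3 - d4 + d1*5 = 49/2
  d10 = d1/3 - d7 - d8 = -103/3
  d11 = d4*2 - 3 = 6
  d12 = d11/3 + d4*5 + d2*2 = 51/2
Walk from origin (0, 0):
  seg 1: up by d1 = 5 → (0, 5)
  seg 2: left by d12 = 51/2 → (-51/2, 5)
  seg 3: right by d5 = 18 → (-15/2, 5)
  seg 4: down by d10 = -103/3 → (-15/2, 118/3)
  seg 5: left by d8 = 18 → (-51/2, 118/3)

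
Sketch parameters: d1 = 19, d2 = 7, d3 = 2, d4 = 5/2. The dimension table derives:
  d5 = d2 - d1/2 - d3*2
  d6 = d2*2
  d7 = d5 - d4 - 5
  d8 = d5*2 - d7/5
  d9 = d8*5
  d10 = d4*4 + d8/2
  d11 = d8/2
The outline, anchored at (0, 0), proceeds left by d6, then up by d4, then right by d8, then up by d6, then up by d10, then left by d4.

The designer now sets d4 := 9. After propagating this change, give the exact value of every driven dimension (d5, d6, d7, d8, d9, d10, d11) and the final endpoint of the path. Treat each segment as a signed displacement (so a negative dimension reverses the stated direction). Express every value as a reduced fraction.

Apply edit: d4 := 9
  d5 = d2 - d1/2 - d3*2 = -13/2
  d6 = d2*2 = 14
  d7 = d5 - d4 - 5 = -41/2
  d8 = d5*2 - d7/5 = -89/10
  d9 = d8*5 = -89/2
  d10 = d4*4 + d8/2 = 631/20
  d11 = d8/2 = -89/20
Walk from origin (0, 0):
  seg 1: left by d6 = 14 → (-14, 0)
  seg 2: up by d4 = 9 → (-14, 9)
  seg 3: right by d8 = -89/10 → (-229/10, 9)
  seg 4: up by d6 = 14 → (-229/10, 23)
  seg 5: up by d10 = 631/20 → (-229/10, 1091/20)
  seg 6: left by d4 = 9 → (-319/10, 1091/20)

d5 = -13/2
d6 = 14
d7 = -41/2
d8 = -89/10
d9 = -89/2
d10 = 631/20
d11 = -89/20
endpoint = (-319/10, 1091/20)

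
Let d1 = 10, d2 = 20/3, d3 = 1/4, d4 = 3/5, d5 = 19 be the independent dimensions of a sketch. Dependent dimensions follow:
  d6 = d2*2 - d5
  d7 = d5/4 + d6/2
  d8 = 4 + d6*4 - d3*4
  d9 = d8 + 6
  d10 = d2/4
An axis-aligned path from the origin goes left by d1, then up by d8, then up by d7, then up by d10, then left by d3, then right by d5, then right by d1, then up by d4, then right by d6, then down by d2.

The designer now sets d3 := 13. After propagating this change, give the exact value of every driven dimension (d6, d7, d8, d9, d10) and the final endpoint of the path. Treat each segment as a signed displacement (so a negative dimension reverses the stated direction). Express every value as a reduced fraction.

Apply edit: d3 := 13
  d6 = d2*2 - d5 = -17/3
  d7 = d5/4 + d6/2 = 23/12
  d8 = 4 + d6*4 - d3*4 = -212/3
  d9 = d8 + 6 = -194/3
  d10 = d2/4 = 5/3
Walk from origin (0, 0):
  seg 1: left by d1 = 10 → (-10, 0)
  seg 2: up by d8 = -212/3 → (-10, -212/3)
  seg 3: up by d7 = 23/12 → (-10, -275/4)
  seg 4: up by d10 = 5/3 → (-10, -805/12)
  seg 5: left by d3 = 13 → (-23, -805/12)
  seg 6: right by d5 = 19 → (-4, -805/12)
  seg 7: right by d1 = 10 → (6, -805/12)
  seg 8: up by d4 = 3/5 → (6, -3989/60)
  seg 9: right by d6 = -17/3 → (1/3, -3989/60)
  seg 10: down by d2 = 20/3 → (1/3, -1463/20)

d6 = -17/3
d7 = 23/12
d8 = -212/3
d9 = -194/3
d10 = 5/3
endpoint = (1/3, -1463/20)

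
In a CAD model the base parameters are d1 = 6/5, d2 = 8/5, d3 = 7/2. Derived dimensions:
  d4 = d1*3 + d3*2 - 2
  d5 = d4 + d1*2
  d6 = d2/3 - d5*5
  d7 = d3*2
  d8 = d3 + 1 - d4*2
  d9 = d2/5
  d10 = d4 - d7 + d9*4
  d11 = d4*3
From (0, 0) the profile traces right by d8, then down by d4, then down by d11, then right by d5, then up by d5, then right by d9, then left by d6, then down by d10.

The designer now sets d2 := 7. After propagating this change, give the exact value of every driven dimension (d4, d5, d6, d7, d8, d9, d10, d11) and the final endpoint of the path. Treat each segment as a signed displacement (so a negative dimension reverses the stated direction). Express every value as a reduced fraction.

d4 = 43/5
d5 = 11
d6 = -158/3
d7 = 7
d8 = -127/10
d9 = 7/5
d10 = 36/5
d11 = 129/5
endpoint = (1571/30, -153/5)

Apply edit: d2 := 7
  d4 = d1*3 + d3*2 - 2 = 43/5
  d5 = d4 + d1*2 = 11
  d6 = d2/3 - d5*5 = -158/3
  d7 = d3*2 = 7
  d8 = d3 + 1 - d4*2 = -127/10
  d9 = d2/5 = 7/5
  d10 = d4 - d7 + d9*4 = 36/5
  d11 = d4*3 = 129/5
Walk from origin (0, 0):
  seg 1: right by d8 = -127/10 → (-127/10, 0)
  seg 2: down by d4 = 43/5 → (-127/10, -43/5)
  seg 3: down by d11 = 129/5 → (-127/10, -172/5)
  seg 4: right by d5 = 11 → (-17/10, -172/5)
  seg 5: up by d5 = 11 → (-17/10, -117/5)
  seg 6: right by d9 = 7/5 → (-3/10, -117/5)
  seg 7: left by d6 = -158/3 → (1571/30, -117/5)
  seg 8: down by d10 = 36/5 → (1571/30, -153/5)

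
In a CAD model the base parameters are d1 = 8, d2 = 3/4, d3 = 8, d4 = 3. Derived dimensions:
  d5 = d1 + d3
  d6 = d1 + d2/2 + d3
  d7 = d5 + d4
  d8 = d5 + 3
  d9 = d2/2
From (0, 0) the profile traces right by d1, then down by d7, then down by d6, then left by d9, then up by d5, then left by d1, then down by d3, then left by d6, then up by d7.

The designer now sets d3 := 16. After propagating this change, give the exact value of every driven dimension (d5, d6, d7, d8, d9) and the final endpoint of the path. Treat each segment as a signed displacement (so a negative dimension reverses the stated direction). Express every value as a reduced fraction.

d5 = 24
d6 = 195/8
d7 = 27
d8 = 27
d9 = 3/8
endpoint = (-99/4, -131/8)

Apply edit: d3 := 16
  d5 = d1 + d3 = 24
  d6 = d1 + d2/2 + d3 = 195/8
  d7 = d5 + d4 = 27
  d8 = d5 + 3 = 27
  d9 = d2/2 = 3/8
Walk from origin (0, 0):
  seg 1: right by d1 = 8 → (8, 0)
  seg 2: down by d7 = 27 → (8, -27)
  seg 3: down by d6 = 195/8 → (8, -411/8)
  seg 4: left by d9 = 3/8 → (61/8, -411/8)
  seg 5: up by d5 = 24 → (61/8, -219/8)
  seg 6: left by d1 = 8 → (-3/8, -219/8)
  seg 7: down by d3 = 16 → (-3/8, -347/8)
  seg 8: left by d6 = 195/8 → (-99/4, -347/8)
  seg 9: up by d7 = 27 → (-99/4, -131/8)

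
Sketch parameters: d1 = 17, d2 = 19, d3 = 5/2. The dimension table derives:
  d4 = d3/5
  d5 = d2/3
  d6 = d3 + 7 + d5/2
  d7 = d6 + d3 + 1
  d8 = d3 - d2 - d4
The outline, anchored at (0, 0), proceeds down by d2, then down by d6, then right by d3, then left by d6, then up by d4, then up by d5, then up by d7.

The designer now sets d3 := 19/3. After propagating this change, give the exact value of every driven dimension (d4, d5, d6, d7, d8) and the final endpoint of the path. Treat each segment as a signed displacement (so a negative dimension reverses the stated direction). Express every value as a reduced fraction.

Apply edit: d3 := 19/3
  d4 = d3/5 = 19/15
  d5 = d2/3 = 19/3
  d6 = d3 + 7 + d5/2 = 33/2
  d7 = d6 + d3 + 1 = 143/6
  d8 = d3 - d2 - d4 = -209/15
Walk from origin (0, 0):
  seg 1: down by d2 = 19 → (0, -19)
  seg 2: down by d6 = 33/2 → (0, -71/2)
  seg 3: right by d3 = 19/3 → (19/3, -71/2)
  seg 4: left by d6 = 33/2 → (-61/6, -71/2)
  seg 5: up by d4 = 19/15 → (-61/6, -1027/30)
  seg 6: up by d5 = 19/3 → (-61/6, -279/10)
  seg 7: up by d7 = 143/6 → (-61/6, -61/15)

d4 = 19/15
d5 = 19/3
d6 = 33/2
d7 = 143/6
d8 = -209/15
endpoint = (-61/6, -61/15)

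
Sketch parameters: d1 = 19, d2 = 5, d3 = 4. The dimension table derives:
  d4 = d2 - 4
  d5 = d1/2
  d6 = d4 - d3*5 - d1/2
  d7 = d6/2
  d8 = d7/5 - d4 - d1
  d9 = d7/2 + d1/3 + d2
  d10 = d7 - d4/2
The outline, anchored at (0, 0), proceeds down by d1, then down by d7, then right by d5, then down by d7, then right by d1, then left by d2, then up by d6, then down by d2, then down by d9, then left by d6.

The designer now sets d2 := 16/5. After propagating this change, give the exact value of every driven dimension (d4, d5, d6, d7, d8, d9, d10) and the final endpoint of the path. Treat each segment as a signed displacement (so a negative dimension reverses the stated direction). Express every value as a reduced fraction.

d4 = -4/5
d5 = 19/2
d6 = -303/10
d7 = -303/20
d8 = -2123/100
d9 = 47/24
d10 = -59/4
endpoint = (278/5, -2899/120)

Apply edit: d2 := 16/5
  d4 = d2 - 4 = -4/5
  d5 = d1/2 = 19/2
  d6 = d4 - d3*5 - d1/2 = -303/10
  d7 = d6/2 = -303/20
  d8 = d7/5 - d4 - d1 = -2123/100
  d9 = d7/2 + d1/3 + d2 = 47/24
  d10 = d7 - d4/2 = -59/4
Walk from origin (0, 0):
  seg 1: down by d1 = 19 → (0, -19)
  seg 2: down by d7 = -303/20 → (0, -77/20)
  seg 3: right by d5 = 19/2 → (19/2, -77/20)
  seg 4: down by d7 = -303/20 → (19/2, 113/10)
  seg 5: right by d1 = 19 → (57/2, 113/10)
  seg 6: left by d2 = 16/5 → (253/10, 113/10)
  seg 7: up by d6 = -303/10 → (253/10, -19)
  seg 8: down by d2 = 16/5 → (253/10, -111/5)
  seg 9: down by d9 = 47/24 → (253/10, -2899/120)
  seg 10: left by d6 = -303/10 → (278/5, -2899/120)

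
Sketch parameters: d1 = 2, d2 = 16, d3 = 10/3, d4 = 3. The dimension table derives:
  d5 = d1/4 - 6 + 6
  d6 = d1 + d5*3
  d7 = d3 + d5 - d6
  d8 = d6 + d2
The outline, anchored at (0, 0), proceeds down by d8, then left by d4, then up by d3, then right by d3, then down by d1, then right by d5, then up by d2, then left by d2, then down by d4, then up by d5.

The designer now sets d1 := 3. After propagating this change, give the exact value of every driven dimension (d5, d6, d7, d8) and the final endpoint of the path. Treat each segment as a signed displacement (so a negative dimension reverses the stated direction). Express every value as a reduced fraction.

Apply edit: d1 := 3
  d5 = d1/4 - 6 + 6 = 3/4
  d6 = d1 + d5*3 = 21/4
  d7 = d3 + d5 - d6 = -7/6
  d8 = d6 + d2 = 85/4
Walk from origin (0, 0):
  seg 1: down by d8 = 85/4 → (0, -85/4)
  seg 2: left by d4 = 3 → (-3, -85/4)
  seg 3: up by d3 = 10/3 → (-3, -215/12)
  seg 4: right by d3 = 10/3 → (1/3, -215/12)
  seg 5: down by d1 = 3 → (1/3, -251/12)
  seg 6: right by d5 = 3/4 → (13/12, -251/12)
  seg 7: up by d2 = 16 → (13/12, -59/12)
  seg 8: left by d2 = 16 → (-179/12, -59/12)
  seg 9: down by d4 = 3 → (-179/12, -95/12)
  seg 10: up by d5 = 3/4 → (-179/12, -43/6)

d5 = 3/4
d6 = 21/4
d7 = -7/6
d8 = 85/4
endpoint = (-179/12, -43/6)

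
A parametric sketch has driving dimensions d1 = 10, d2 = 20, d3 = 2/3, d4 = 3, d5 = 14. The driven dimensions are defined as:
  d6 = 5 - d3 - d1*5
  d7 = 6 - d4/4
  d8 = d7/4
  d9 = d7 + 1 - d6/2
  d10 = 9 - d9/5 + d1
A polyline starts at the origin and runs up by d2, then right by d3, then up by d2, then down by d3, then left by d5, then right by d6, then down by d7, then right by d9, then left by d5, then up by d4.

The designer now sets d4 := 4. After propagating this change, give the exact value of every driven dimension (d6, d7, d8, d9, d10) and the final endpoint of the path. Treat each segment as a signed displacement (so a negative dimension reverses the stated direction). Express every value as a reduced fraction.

d6 = -137/3
d7 = 5
d8 = 5/4
d9 = 173/6
d10 = 397/30
endpoint = (-265/6, 115/3)

Apply edit: d4 := 4
  d6 = 5 - d3 - d1*5 = -137/3
  d7 = 6 - d4/4 = 5
  d8 = d7/4 = 5/4
  d9 = d7 + 1 - d6/2 = 173/6
  d10 = 9 - d9/5 + d1 = 397/30
Walk from origin (0, 0):
  seg 1: up by d2 = 20 → (0, 20)
  seg 2: right by d3 = 2/3 → (2/3, 20)
  seg 3: up by d2 = 20 → (2/3, 40)
  seg 4: down by d3 = 2/3 → (2/3, 118/3)
  seg 5: left by d5 = 14 → (-40/3, 118/3)
  seg 6: right by d6 = -137/3 → (-59, 118/3)
  seg 7: down by d7 = 5 → (-59, 103/3)
  seg 8: right by d9 = 173/6 → (-181/6, 103/3)
  seg 9: left by d5 = 14 → (-265/6, 103/3)
  seg 10: up by d4 = 4 → (-265/6, 115/3)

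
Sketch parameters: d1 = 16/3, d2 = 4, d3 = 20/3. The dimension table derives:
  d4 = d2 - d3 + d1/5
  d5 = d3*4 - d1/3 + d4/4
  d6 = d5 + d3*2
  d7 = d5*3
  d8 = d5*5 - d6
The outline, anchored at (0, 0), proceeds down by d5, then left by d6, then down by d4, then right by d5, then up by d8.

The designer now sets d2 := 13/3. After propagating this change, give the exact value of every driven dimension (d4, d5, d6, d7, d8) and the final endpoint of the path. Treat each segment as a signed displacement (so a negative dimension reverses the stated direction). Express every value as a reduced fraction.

d4 = -19/15
d5 = 4423/180
d6 = 6823/180
d7 = 4423/60
d8 = 3823/45
endpoint = (-40/3, 1233/20)

Apply edit: d2 := 13/3
  d4 = d2 - d3 + d1/5 = -19/15
  d5 = d3*4 - d1/3 + d4/4 = 4423/180
  d6 = d5 + d3*2 = 6823/180
  d7 = d5*3 = 4423/60
  d8 = d5*5 - d6 = 3823/45
Walk from origin (0, 0):
  seg 1: down by d5 = 4423/180 → (0, -4423/180)
  seg 2: left by d6 = 6823/180 → (-6823/180, -4423/180)
  seg 3: down by d4 = -19/15 → (-6823/180, -839/36)
  seg 4: right by d5 = 4423/180 → (-40/3, -839/36)
  seg 5: up by d8 = 3823/45 → (-40/3, 1233/20)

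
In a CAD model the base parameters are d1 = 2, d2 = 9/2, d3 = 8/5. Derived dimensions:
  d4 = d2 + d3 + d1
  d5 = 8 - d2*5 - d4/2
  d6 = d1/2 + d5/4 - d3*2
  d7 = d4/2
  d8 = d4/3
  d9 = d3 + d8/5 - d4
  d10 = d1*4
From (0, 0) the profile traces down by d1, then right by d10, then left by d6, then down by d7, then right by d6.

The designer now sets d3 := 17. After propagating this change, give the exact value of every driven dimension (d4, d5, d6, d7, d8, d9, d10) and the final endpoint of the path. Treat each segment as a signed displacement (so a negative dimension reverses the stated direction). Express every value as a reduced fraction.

Apply edit: d3 := 17
  d4 = d2 + d3 + d1 = 47/2
  d5 = 8 - d2*5 - d4/2 = -105/4
  d6 = d1/2 + d5/4 - d3*2 = -633/16
  d7 = d4/2 = 47/4
  d8 = d4/3 = 47/6
  d9 = d3 + d8/5 - d4 = -74/15
  d10 = d1*4 = 8
Walk from origin (0, 0):
  seg 1: down by d1 = 2 → (0, -2)
  seg 2: right by d10 = 8 → (8, -2)
  seg 3: left by d6 = -633/16 → (761/16, -2)
  seg 4: down by d7 = 47/4 → (761/16, -55/4)
  seg 5: right by d6 = -633/16 → (8, -55/4)

d4 = 47/2
d5 = -105/4
d6 = -633/16
d7 = 47/4
d8 = 47/6
d9 = -74/15
d10 = 8
endpoint = (8, -55/4)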